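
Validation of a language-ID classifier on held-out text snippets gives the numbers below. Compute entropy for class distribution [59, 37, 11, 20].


Probabilities: [59/127, 37/127, 11/127, 20/127] ≈ [0.4646, 0.2913, 0.0866, 0.1575]
H = -((59/127)·log₂(59/127) + (37/127)·log₂(37/127) + (11/127)·log₂(11/127) + (20/127)·log₂(20/127))
  = 1.7578 bits

1.7578 bits


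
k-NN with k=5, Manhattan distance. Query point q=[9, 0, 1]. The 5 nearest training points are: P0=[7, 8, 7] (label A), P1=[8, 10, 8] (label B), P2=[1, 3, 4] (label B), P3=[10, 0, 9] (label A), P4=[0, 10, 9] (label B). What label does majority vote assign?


d(q,P0) = 16  (label A)
d(q,P1) = 18  (label B)
d(q,P2) = 14  (label B)
d(q,P3) = 9  (label A)
d(q,P4) = 27  (label B)
Votes: A=2, B=3
Majority → B

B


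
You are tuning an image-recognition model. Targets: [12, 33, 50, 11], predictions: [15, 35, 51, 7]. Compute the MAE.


Absolute errors: |12-15|=3, |33-35|=2, |50-51|=1, |11-7|=4
Sum = 10
MAE = 10/4 = 5/2

5/2


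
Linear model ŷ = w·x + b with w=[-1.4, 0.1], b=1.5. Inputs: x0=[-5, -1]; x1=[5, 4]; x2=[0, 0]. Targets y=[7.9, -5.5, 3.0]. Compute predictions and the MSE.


ŷ0 = (-1.4)·(-5) + (0.1)·(-1) + 1.5 = 8.4
ŷ1 = (-1.4)·(5) + (0.1)·(4) + 1.5 = -5.1
ŷ2 = (-1.4)·(0) + (0.1)·(0) + 1.5 = 1.5
errors² = [0.25, 0.16, 2.25]
MSE = 2.6600/3 = 0.8867

0.8867


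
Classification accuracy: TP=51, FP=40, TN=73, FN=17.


Accuracy = (TP+TN)/(TP+TN+FP+FN)
= (51+73)/(181)
= 124/181 = 68.51%

68.51%


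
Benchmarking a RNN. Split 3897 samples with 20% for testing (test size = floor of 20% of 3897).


Test = ⌊3897·20/100⌋ = 779
Train = 3897 - 779 = 3118

Train: 3118, Test: 779


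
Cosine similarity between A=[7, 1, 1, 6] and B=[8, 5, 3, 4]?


A·B = 7·8 + 1·5 + 1·3 + 6·4 = 88
‖A‖ = √87 = 9.3274, ‖B‖ = √114 = 10.6771
cos = 88/(√87·√114) = 88/√9918 = 0.8836

0.8836


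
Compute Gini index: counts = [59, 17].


Probabilities: [59/76, 17/76] ≈ [0.7763, 0.2237]
Σpᵢ² = (3481 + 289)/76² = 3770/5776
Gini = 1 - Σpᵢ² = 1 - 3770/5776 = 0.3473

0.3473


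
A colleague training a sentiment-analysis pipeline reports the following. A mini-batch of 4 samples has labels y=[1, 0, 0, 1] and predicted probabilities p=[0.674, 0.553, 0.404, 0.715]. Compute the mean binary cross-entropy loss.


L[0] = -ln(0.674) = 0.3945
L[1] = -ln(1-0.553) = -ln(0.447) = 0.8052
L[2] = -ln(1-0.404) = -ln(0.596) = 0.5175
L[3] = -ln(0.715) = 0.3355
mean = (0.3945 + 0.8052 + 0.5175 + 0.3355)/4 = 0.5132

0.5132


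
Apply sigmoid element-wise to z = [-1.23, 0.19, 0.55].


σ(-1.23) = 1/(1+e^1.23) = 0.2262
σ(0.19) = 1/(1+e^-0.19) = 0.5474
σ(0.55) = 1/(1+e^-0.55) = 0.6341
result = [0.2262, 0.5474, 0.6341]

[0.2262, 0.5474, 0.6341]


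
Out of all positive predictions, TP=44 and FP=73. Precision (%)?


Precision = TP/(TP+FP)
= 44/(44+73)
= 44/117 = 37.61%

37.61%


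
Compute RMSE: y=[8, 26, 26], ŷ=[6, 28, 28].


MSE = 12/3 = 4
RMSE = √(12/3) = 2.0

2.0


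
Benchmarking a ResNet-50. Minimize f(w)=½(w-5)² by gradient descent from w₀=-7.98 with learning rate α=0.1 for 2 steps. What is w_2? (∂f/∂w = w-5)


step 1: grad = -7.98-5 = -12.98; w = -7.98 - 0.1·(-12.98) = -6.682
step 2: grad = -6.682-5 = -11.682; w = -6.682 - 0.1·(-11.682) = -5.5138

-5.5138


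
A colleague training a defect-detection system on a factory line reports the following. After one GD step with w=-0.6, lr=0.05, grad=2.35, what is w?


w_new = w - α·∇
= -0.6 - 0.05·2.35
= -0.6 - 0.1175
= -0.7175

-0.7175


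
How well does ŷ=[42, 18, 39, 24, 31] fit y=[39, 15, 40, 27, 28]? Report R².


ȳ = 29.8
SS_res = Σ(y-ŷ)² = 37
SS_tot = Σ(y-ȳ)² = 418.8
R² = 1 - SS_res/SS_tot = 1 - 0.0883 = 0.9117

0.9117


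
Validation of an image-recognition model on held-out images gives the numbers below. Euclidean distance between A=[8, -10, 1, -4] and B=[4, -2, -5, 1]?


d = √((8-4)² + (-10+ 2)² + (1+ 5)² + (-4-1)²)
  = √(16 + 64 + 36 + 25)
  = √141 = 11.8743

11.8743


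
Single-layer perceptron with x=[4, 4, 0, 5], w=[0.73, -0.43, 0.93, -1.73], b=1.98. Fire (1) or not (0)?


z = (4)·(0.73) + (4)·(-0.43) + (0)·(0.93) + (5)·(-1.73) + 1.98
  = -5.47
step(z) = 0 (z<0)

0


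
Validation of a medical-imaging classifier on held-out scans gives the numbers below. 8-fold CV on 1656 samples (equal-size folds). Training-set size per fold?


Fold size = 1656/8 = 207
Training per fold = 1656 - 207 = 1449

1449


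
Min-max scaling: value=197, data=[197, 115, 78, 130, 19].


min=19, max=197
(197-19)/(197-19) = 178/178 = 1.0

1.0


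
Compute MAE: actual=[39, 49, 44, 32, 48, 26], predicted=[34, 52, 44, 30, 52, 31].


Absolute errors: |39-34|=5, |49-52|=3, |44-44|=0, |32-30|=2, |48-52|=4, |26-31|=5
Sum = 19
MAE = 19/6 = 19/6

19/6


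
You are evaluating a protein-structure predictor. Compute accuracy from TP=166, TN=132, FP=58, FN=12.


Accuracy = (TP+TN)/(TP+TN+FP+FN)
= (166+132)/(368)
= 298/368 = 80.98%

80.98%


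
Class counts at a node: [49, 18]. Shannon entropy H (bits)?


Probabilities: [49/67, 18/67] ≈ [0.7313, 0.2687]
H = -((49/67)·log₂(49/67) + (18/67)·log₂(18/67))
  = 0.8395 bits

0.8395 bits


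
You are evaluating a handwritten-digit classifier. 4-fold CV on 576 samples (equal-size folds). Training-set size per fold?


Fold size = 576/4 = 144
Training per fold = 576 - 144 = 432

432


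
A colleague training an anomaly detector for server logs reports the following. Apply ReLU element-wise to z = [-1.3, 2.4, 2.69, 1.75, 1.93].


ReLU(-1.3) = max(0, -1.3) = 0.0
ReLU(2.4) = max(0, 2.4) = 2.4
ReLU(2.69) = max(0, 2.69) = 2.69
ReLU(1.75) = max(0, 1.75) = 1.75
ReLU(1.93) = max(0, 1.93) = 1.93
result = [0.0, 2.4, 2.69, 1.75, 1.93]

[0.0, 2.4, 2.69, 1.75, 1.93]


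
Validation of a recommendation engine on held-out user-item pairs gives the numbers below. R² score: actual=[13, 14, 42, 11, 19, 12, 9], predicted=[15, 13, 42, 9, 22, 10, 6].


ȳ = 17.1429
SS_res = Σ(y-ŷ)² = 31
SS_tot = Σ(y-ȳ)² = 778.86
R² = 1 - SS_res/SS_tot = 1 - 0.0398 = 0.9602

0.9602


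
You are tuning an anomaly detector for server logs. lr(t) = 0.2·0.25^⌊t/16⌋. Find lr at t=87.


n_drops = ⌊87/16⌋ = 5
lr = 0.2·0.25^5 = 0.2·0.0009765625 = 0.0001953125

0.0001953125


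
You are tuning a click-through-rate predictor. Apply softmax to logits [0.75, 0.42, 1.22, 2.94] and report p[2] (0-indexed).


Exponentials: e^0.75=2.117, e^0.42=1.522, e^1.22=3.3872, e^2.94=18.9158
Sum = 25.942
Softmax = [0.0816, 0.0587, 0.1306, 0.7292]
p[2] = 3.3872/25.942 = 0.1306

0.1306


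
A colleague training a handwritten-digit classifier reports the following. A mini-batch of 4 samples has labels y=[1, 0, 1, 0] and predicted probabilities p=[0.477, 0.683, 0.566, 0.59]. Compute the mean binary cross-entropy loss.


L[0] = -ln(0.477) = 0.7402
L[1] = -ln(1-0.683) = -ln(0.317) = 1.1489
L[2] = -ln(0.566) = 0.5692
L[3] = -ln(1-0.59) = -ln(0.41) = 0.8916
mean = (0.7402 + 1.1489 + 0.5692 + 0.8916)/4 = 0.8375

0.8375


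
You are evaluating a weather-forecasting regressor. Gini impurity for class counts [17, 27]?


Probabilities: [17/44, 27/44] ≈ [0.3864, 0.6136]
Σpᵢ² = (289 + 729)/44² = 1018/1936
Gini = 1 - Σpᵢ² = 1 - 1018/1936 = 0.4742

0.4742


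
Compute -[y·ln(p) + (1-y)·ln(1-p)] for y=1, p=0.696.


BCE = -[y·ln(p) + (1-y)·ln(1-p)]
= -1·ln(0.696) - 0
= -ln(0.696) = 0.3624

0.3624


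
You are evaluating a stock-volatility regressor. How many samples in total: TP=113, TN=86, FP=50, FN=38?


Total = TP + TN + FP + FN
= 113 + 86 + 50 + 38
= 287
(Predicted positive: 163, predicted negative: 124)

287


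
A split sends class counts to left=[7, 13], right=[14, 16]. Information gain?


Parent = [21, 29], H_parent = 0.9815
H_left = 0.9341 (n=20), H_right = 0.9968 (n=30)
H_children = (20/50)·0.9341 + (30/50)·0.9968 = 0.9717
IG = 0.9815 - 0.9717 = 0.0098

0.0098


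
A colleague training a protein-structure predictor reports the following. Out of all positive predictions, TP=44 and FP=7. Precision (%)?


Precision = TP/(TP+FP)
= 44/(44+7)
= 44/51 = 86.27%

86.27%


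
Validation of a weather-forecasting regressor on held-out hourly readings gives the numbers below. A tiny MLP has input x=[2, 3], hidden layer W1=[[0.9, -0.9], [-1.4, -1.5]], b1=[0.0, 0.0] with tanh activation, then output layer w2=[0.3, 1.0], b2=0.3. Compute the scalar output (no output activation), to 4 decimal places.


z1[0] = (0.9)·(2) + (-0.9)·(3) + 0.0 = -0.9
z1[1] = (-1.4)·(2) + (-1.5)·(3) + 0.0 = -7.3
h = tanh(z1) = [-0.7163, -1.0]
output = (0.3)·(-0.7163) + (1.0)·(-1.0) + 0.3 = -0.9149

-0.9149


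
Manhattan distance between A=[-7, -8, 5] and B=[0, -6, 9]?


d = |-7-0| + |-8+ 6| + |5-9|
  = 7 + 2 + 4
  = 13

13


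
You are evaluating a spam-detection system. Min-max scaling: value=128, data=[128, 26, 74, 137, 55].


min=26, max=137
(128-26)/(137-26) = 102/111 = 0.9189

0.9189


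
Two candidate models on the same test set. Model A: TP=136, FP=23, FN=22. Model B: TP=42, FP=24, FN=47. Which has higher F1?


Model A: P=136/159=0.8553, R=136/158=0.8608, F1=2PR/(P+R)=2TP/(2TP+FP+FN)=272/317=0.858
Model B: P=42/66=0.6364, R=42/89=0.4719, F1=2PR/(P+R)=2TP/(2TP+FP+FN)=84/155=0.5419
0.858 > 0.5419 → Model A

Model A


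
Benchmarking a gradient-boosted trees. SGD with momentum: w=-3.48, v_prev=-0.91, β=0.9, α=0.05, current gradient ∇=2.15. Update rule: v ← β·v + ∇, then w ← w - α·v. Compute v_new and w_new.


v_new = 0.9·-0.91 + 2.15 = -0.819 + 2.15 = 1.331
w_new = -3.48 - 0.05·1.331 = -3.48 - 0.06655 = -3.54655

v_new=1.331, w_new=-3.54655


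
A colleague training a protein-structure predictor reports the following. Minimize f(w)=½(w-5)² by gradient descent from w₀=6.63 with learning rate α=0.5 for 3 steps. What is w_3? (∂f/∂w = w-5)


step 1: grad = 6.63-5 = 1.63; w = 6.63 - 0.5·(1.63) = 5.815
step 2: grad = 5.815-5 = 0.815; w = 5.815 - 0.5·(0.815) = 5.4075
step 3: grad = 5.4075-5 = 0.4075; w = 5.4075 - 0.5·(0.4075) = 5.20375

5.20375


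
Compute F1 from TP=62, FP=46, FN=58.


Precision = 62/108 = 0.5741
Recall = 62/120 = 0.5167
F1 = 2·P·R/(P+R) = 2·TP/(2·TP+FP+FN) = 124/(124+46+58) = 124/228 = 0.5439

0.5439


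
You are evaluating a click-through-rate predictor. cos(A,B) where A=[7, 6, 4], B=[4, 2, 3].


A·B = 7·4 + 6·2 + 4·3 = 52
‖A‖ = √101 = 10.0499, ‖B‖ = √29 = 5.3852
cos = 52/(√101·√29) = 52/√2929 = 0.9608

0.9608


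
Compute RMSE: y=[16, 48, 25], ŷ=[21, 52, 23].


MSE = 45/3 = 15
RMSE = √(45/3) = 3.873

3.873


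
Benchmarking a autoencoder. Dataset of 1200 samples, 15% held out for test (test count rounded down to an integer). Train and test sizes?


Test = ⌊1200·15/100⌋ = 180
Train = 1200 - 180 = 1020

Train: 1020, Test: 180


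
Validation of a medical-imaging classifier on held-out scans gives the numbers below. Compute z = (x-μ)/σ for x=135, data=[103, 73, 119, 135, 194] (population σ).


μ = 124.8, σ = 40.2114
z = (135 - 124.8)/40.2114 = 0.2537

0.2537


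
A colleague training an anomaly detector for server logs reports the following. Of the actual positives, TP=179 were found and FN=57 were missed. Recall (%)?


Recall = TP/(TP+FN)
= 179/(179+57)
= 179/236 = 75.85%

75.85%


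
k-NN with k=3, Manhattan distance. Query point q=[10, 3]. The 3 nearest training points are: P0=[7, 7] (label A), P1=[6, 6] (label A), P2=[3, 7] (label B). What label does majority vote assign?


d(q,P0) = 7  (label A)
d(q,P1) = 7  (label A)
d(q,P2) = 11  (label B)
Votes: A=2, B=1
Majority → A

A


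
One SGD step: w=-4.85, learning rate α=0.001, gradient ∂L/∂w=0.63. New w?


w_new = w - α·∇
= -4.85 - 0.001·0.63
= -4.85 - 0.00063
= -4.85063

-4.85063


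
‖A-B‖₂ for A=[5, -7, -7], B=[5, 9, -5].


d = √((5-5)² + (-7-9)² + (-7+ 5)²)
  = √(0 + 256 + 4)
  = √260 = 16.1245

16.1245


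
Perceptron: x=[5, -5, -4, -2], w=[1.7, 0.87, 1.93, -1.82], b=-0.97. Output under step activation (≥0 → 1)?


z = (5)·(1.7) + (-5)·(0.87) + (-4)·(1.93) + (-2)·(-1.82) - 0.97
  = -0.9
step(z) = 0 (z<0)

0


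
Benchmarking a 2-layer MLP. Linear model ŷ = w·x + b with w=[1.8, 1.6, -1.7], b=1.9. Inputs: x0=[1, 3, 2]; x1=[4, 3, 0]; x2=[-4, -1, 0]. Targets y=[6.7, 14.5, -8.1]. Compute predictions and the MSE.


ŷ0 = (1.8)·(1) + (1.6)·(3) + (-1.7)·(2) + 1.9 = 5.1
ŷ1 = (1.8)·(4) + (1.6)·(3) + (-1.7)·(0) + 1.9 = 13.9
ŷ2 = (1.8)·(-4) + (1.6)·(-1) + (-1.7)·(0) + 1.9 = -6.9
errors² = [2.56, 0.36, 1.44]
MSE = 4.3600/3 = 1.4533

1.4533


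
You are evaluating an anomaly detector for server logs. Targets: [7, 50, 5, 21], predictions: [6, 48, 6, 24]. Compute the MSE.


Squared errors: (7-6)²=1, (50-48)²=4, (5-6)²=1, (21-24)²=9
Sum = 15
MSE = 15/4 = 15/4

15/4


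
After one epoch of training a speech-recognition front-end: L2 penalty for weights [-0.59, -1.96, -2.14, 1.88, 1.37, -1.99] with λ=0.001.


‖w‖₂² = (-0.59)² + (-1.96)² + (-2.14)² + (1.88)² + (1.37)² + (-1.99)²
     = 0.3481 + 3.8416 + 4.5796 + 3.5344 + 1.8769 + 3.9601
     = 18.1407
λ·‖w‖₂² = 0.001·18.1407 = 0.018141

0.018141


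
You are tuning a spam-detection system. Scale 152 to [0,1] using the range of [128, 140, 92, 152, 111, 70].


min=70, max=152
(152-70)/(152-70) = 82/82 = 1.0

1.0


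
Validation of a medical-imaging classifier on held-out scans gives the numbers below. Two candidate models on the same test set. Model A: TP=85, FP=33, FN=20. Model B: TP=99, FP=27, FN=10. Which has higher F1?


Model A: P=85/118=0.7203, R=85/105=0.8095, F1=2PR/(P+R)=2TP/(2TP+FP+FN)=170/223=0.7623
Model B: P=99/126=0.7857, R=99/109=0.9083, F1=2PR/(P+R)=2TP/(2TP+FP+FN)=198/235=0.8426
0.7623 < 0.8426 → Model B

Model B


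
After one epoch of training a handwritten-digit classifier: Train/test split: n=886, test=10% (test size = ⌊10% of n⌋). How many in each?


Test = ⌊886·10/100⌋ = 88
Train = 886 - 88 = 798

Train: 798, Test: 88


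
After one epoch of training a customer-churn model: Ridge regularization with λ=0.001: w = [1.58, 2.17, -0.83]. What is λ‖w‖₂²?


‖w‖₂² = (1.58)² + (2.17)² + (-0.83)²
     = 2.4964 + 4.7089 + 0.6889
     = 7.8942
λ·‖w‖₂² = 0.001·7.8942 = 0.007894

0.007894


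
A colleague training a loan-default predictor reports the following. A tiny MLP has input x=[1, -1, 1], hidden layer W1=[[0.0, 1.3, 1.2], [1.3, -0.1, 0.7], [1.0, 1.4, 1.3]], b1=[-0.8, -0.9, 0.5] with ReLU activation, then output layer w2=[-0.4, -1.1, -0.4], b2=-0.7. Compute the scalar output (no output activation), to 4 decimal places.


z1[0] = (0.0)·(1) + (1.3)·(-1) + (1.2)·(1) - 0.8 = -0.9
z1[1] = (1.3)·(1) + (-0.1)·(-1) + (0.7)·(1) - 0.9 = 1.2
z1[2] = (1.0)·(1) + (1.4)·(-1) + (1.3)·(1) + 0.5 = 1.4
h = ReLU(z1) = [0.0, 1.2, 1.4]
output = (-0.4)·(0.0) + (-1.1)·(1.2) + (-0.4)·(1.4) - 0.7 = -2.58

-2.58


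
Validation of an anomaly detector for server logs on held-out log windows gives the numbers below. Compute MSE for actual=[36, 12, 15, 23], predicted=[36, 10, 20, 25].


Squared errors: (36-36)²=0, (12-10)²=4, (15-20)²=25, (23-25)²=4
Sum = 33
MSE = 33/4 = 33/4

33/4


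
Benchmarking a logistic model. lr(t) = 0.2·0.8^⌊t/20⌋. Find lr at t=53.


n_drops = ⌊53/20⌋ = 2
lr = 0.2·0.8^2 = 0.2·0.64 = 0.128

0.128


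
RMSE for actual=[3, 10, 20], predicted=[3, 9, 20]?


MSE = 1/3 = 0.3333
RMSE = √(1/3) = 0.5774

0.5774


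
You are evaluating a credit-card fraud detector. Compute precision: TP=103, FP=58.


Precision = TP/(TP+FP)
= 103/(103+58)
= 103/161 = 63.98%

63.98%


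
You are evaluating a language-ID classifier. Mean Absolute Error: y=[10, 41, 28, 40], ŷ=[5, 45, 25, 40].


Absolute errors: |10-5|=5, |41-45|=4, |28-25|=3, |40-40|=0
Sum = 12
MAE = 12/4 = 3

3


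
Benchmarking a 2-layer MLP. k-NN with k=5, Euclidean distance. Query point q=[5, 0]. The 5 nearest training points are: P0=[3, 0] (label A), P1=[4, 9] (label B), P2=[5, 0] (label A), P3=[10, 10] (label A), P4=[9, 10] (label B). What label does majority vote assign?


d(q,P0) = 2.0  (label A)
d(q,P1) = 9.0554  (label B)
d(q,P2) = 0.0  (label A)
d(q,P3) = 11.1803  (label A)
d(q,P4) = 10.7703  (label B)
Votes: A=3, B=2
Majority → A

A


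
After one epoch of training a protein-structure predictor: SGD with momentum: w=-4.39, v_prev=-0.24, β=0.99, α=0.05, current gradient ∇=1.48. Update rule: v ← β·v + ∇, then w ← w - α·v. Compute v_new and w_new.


v_new = 0.99·-0.24 + 1.48 = -0.2376 + 1.48 = 1.2424
w_new = -4.39 - 0.05·1.2424 = -4.39 - 0.06212 = -4.45212

v_new=1.2424, w_new=-4.45212


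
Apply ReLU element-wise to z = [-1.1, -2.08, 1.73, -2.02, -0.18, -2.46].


ReLU(-1.1) = max(0, -1.1) = 0.0
ReLU(-2.08) = max(0, -2.08) = 0.0
ReLU(1.73) = max(0, 1.73) = 1.73
ReLU(-2.02) = max(0, -2.02) = 0.0
ReLU(-0.18) = max(0, -0.18) = 0.0
ReLU(-2.46) = max(0, -2.46) = 0.0
result = [0.0, 0.0, 1.73, 0.0, 0.0, 0.0]

[0.0, 0.0, 1.73, 0.0, 0.0, 0.0]


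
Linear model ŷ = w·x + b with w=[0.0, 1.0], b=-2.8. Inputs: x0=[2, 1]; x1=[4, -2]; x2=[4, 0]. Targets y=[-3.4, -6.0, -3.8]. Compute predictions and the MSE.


ŷ0 = (0.0)·(2) + (1.0)·(1) - 2.8 = -1.8
ŷ1 = (0.0)·(4) + (1.0)·(-2) - 2.8 = -4.8
ŷ2 = (0.0)·(4) + (1.0)·(0) - 2.8 = -2.8
errors² = [2.56, 1.44, 1.0]
MSE = 5.0000/3 = 1.6667

1.6667


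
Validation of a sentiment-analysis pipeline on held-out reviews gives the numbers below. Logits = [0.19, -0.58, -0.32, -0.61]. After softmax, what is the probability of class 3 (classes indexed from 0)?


Exponentials: e^0.19=1.2092, e^-0.58=0.5599, e^-0.32=0.7261, e^-0.61=0.5434
Sum = 3.0386
Softmax = [0.398, 0.1843, 0.239, 0.1788]
p[3] = 0.5434/3.0386 = 0.1788

0.1788


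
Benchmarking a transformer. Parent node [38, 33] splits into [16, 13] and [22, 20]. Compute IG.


Parent = [38, 33], H_parent = 0.9964
H_left = 0.9923 (n=29), H_right = 0.9984 (n=42)
H_children = (29/71)·0.9923 + (42/71)·0.9984 = 0.9959
IG = 0.9964 - 0.9959 = 0.0005

0.0005


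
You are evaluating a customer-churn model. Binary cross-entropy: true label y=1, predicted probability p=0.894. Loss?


BCE = -[y·ln(p) + (1-y)·ln(1-p)]
= -1·ln(0.894) - 0
= -ln(0.894) = 0.112

0.112


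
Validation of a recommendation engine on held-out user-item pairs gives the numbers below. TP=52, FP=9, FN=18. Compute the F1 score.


Precision = 52/61 = 0.8525
Recall = 52/70 = 0.7429
F1 = 2·P·R/(P+R) = 2·TP/(2·TP+FP+FN) = 104/(104+9+18) = 104/131 = 0.7939

0.7939


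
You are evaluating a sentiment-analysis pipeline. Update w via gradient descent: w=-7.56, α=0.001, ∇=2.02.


w_new = w - α·∇
= -7.56 - 0.001·2.02
= -7.56 - 0.00202
= -7.56202

-7.56202


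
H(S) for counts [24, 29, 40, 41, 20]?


Probabilities: [24/154, 29/154, 40/154, 41/154, 20/154] ≈ [0.1558, 0.1883, 0.2597, 0.2662, 0.1299]
H = -((24/154)·log₂(24/154) + (29/154)·log₂(29/154) + (40/154)·log₂(40/154) + (41/154)·log₂(41/154) + (20/154)·log₂(20/154))
  = 2.2675 bits

2.2675 bits


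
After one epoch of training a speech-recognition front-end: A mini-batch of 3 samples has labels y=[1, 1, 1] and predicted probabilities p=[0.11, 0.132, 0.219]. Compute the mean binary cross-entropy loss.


L[0] = -ln(0.11) = 2.2073
L[1] = -ln(0.132) = 2.025
L[2] = -ln(0.219) = 1.5187
mean = (2.2073 + 2.025 + 1.5187)/3 = 1.917

1.917


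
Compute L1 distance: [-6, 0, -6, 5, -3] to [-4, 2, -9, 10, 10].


d = |-6+ 4| + |0-2| + |-6+ 9| + |5-10| + |-3-10|
  = 2 + 2 + 3 + 5 + 13
  = 25

25


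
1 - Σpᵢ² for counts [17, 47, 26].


Probabilities: [17/90, 47/90, 26/90] ≈ [0.1889, 0.5222, 0.2889]
Σpᵢ² = (289 + 2209 + 676)/90² = 3174/8100
Gini = 1 - Σpᵢ² = 1 - 3174/8100 = 0.6081

0.6081


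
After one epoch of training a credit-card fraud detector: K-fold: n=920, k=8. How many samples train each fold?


Fold size = 920/8 = 115
Training per fold = 920 - 115 = 805

805


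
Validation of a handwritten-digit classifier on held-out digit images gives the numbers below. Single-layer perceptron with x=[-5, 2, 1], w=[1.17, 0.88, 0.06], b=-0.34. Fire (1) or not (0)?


z = (-5)·(1.17) + (2)·(0.88) + (1)·(0.06) - 0.34
  = -4.37
step(z) = 0 (z<0)

0


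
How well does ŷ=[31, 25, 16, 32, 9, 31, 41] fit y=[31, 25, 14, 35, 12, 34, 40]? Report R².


ȳ = 27.2857
SS_res = Σ(y-ŷ)² = 32
SS_tot = Σ(y-ȳ)² = 695.43
R² = 1 - SS_res/SS_tot = 1 - 0.046 = 0.954

0.954


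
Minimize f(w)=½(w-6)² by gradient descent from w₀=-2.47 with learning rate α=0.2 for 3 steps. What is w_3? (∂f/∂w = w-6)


step 1: grad = -2.47-6 = -8.47; w = -2.47 - 0.2·(-8.47) = -0.776
step 2: grad = -0.776-6 = -6.776; w = -0.776 - 0.2·(-6.776) = 0.5792
step 3: grad = 0.5792-6 = -5.4208; w = 0.5792 - 0.2·(-5.4208) = 1.66336

1.66336


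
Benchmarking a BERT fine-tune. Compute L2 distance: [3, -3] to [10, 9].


d = √((3-10)² + (-3-9)²)
  = √(49 + 144)
  = √193 = 13.8924

13.8924


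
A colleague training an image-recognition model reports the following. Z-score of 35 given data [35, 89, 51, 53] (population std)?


μ = 57, σ = 19.7484
z = (35 - 57)/19.7484 = -1.114

-1.114


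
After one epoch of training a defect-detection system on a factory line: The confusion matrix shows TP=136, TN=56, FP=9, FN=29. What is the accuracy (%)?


Accuracy = (TP+TN)/(TP+TN+FP+FN)
= (136+56)/(230)
= 192/230 = 83.48%

83.48%


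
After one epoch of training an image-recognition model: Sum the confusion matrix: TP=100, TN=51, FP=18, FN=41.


Total = TP + TN + FP + FN
= 100 + 51 + 18 + 41
= 210
(Predicted positive: 118, predicted negative: 92)

210


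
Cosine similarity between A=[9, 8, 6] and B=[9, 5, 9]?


A·B = 9·9 + 8·5 + 6·9 = 175
‖A‖ = √181 = 13.4536, ‖B‖ = √187 = 13.6748
cos = 175/(√181·√187) = 175/√33847 = 0.9512

0.9512


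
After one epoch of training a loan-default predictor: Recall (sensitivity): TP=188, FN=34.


Recall = TP/(TP+FN)
= 188/(188+34)
= 188/222 = 84.68%

84.68%


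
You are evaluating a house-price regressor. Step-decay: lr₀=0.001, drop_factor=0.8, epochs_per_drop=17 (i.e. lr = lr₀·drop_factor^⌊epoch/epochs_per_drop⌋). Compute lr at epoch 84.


n_drops = ⌊84/17⌋ = 4
lr = 0.001·0.8^4 = 0.001·0.4096 = 0.0004096

0.0004096


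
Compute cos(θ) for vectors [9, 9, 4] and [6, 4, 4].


A·B = 9·6 + 9·4 + 4·4 = 106
‖A‖ = √178 = 13.3417, ‖B‖ = √68 = 8.2462
cos = 106/(√178·√68) = 106/√12104 = 0.9635

0.9635


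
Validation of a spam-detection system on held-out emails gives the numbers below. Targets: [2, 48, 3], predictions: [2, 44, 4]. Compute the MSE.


Squared errors: (2-2)²=0, (48-44)²=16, (3-4)²=1
Sum = 17
MSE = 17/3 = 17/3

17/3


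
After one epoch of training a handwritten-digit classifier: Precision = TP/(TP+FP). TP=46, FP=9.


Precision = TP/(TP+FP)
= 46/(46+9)
= 46/55 = 83.64%

83.64%


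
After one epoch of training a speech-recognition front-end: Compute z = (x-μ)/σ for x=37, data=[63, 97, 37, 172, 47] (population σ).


μ = 83.2, σ = 48.8442
z = (37 - 83.2)/48.8442 = -0.9459

-0.9459


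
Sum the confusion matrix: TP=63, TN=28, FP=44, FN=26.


Total = TP + TN + FP + FN
= 63 + 28 + 44 + 26
= 161
(Predicted positive: 107, predicted negative: 54)

161


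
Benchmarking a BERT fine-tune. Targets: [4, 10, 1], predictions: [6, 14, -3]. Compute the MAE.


Absolute errors: |4-6|=2, |10-14|=4, |1+ 3|=4
Sum = 10
MAE = 10/3 = 10/3

10/3


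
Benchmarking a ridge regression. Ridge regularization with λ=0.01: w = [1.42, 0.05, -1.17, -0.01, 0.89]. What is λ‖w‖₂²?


‖w‖₂² = (1.42)² + (0.05)² + (-1.17)² + (-0.01)² + (0.89)²
     = 2.0164 + 0.0025 + 1.3689 + 0.0001 + 0.7921
     = 4.18
λ·‖w‖₂² = 0.01·4.18 = 0.0418

0.0418


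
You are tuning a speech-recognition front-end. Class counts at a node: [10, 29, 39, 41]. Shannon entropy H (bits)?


Probabilities: [10/119, 29/119, 39/119, 41/119] ≈ [0.084, 0.2437, 0.3277, 0.3445]
H = -((10/119)·log₂(10/119) + (29/119)·log₂(29/119) + (39/119)·log₂(39/119) + (41/119)·log₂(41/119))
  = 1.8537 bits

1.8537 bits


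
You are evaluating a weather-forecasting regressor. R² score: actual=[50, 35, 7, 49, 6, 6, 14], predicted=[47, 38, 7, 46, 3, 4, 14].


ȳ = 23.8571
SS_res = Σ(y-ŷ)² = 40
SS_tot = Σ(y-ȳ)² = 2458.86
R² = 1 - SS_res/SS_tot = 1 - 0.0163 = 0.9837

0.9837


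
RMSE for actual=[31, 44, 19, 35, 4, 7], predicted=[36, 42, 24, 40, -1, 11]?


MSE = 120/6 = 20
RMSE = √(120/6) = 4.4721

4.4721


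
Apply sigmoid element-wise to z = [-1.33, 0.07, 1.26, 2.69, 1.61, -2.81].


σ(-1.33) = 1/(1+e^1.33) = 0.2092
σ(0.07) = 1/(1+e^-0.07) = 0.5175
σ(1.26) = 1/(1+e^-1.26) = 0.779
σ(2.69) = 1/(1+e^-2.69) = 0.9364
σ(1.61) = 1/(1+e^-1.61) = 0.8334
σ(-2.81) = 1/(1+e^2.81) = 0.0568
result = [0.2092, 0.5175, 0.779, 0.9364, 0.8334, 0.0568]

[0.2092, 0.5175, 0.779, 0.9364, 0.8334, 0.0568]


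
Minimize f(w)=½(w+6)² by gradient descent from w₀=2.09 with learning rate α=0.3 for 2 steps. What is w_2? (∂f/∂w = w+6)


step 1: grad = 2.09+6 = 8.09; w = 2.09 - 0.3·(8.09) = -0.337
step 2: grad = -0.337+6 = 5.663; w = -0.337 - 0.3·(5.663) = -2.0359

-2.0359


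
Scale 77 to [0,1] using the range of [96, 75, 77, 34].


min=34, max=96
(77-34)/(96-34) = 43/62 = 0.6935

0.6935


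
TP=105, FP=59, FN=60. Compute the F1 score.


Precision = 105/164 = 0.6402
Recall = 105/165 = 0.6364
F1 = 2·P·R/(P+R) = 2·TP/(2·TP+FP+FN) = 210/(210+59+60) = 210/329 = 0.6383

0.6383


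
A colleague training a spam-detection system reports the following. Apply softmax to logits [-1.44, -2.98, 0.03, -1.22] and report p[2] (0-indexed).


Exponentials: e^-1.44=0.2369, e^-2.98=0.0508, e^0.03=1.0305, e^-1.22=0.2952
Sum = 1.6134
Softmax = [0.1468, 0.0315, 0.6387, 0.183]
p[2] = 1.0305/1.6134 = 0.6387

0.6387


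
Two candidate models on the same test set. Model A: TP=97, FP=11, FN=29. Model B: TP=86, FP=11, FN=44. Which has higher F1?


Model A: P=97/108=0.8981, R=97/126=0.7698, F1=2PR/(P+R)=2TP/(2TP+FP+FN)=194/234=0.8291
Model B: P=86/97=0.8866, R=86/130=0.6615, F1=2PR/(P+R)=2TP/(2TP+FP+FN)=172/227=0.7577
0.8291 > 0.7577 → Model A

Model A


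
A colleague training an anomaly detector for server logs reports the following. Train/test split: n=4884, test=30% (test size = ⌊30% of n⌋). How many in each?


Test = ⌊4884·30/100⌋ = 1465
Train = 4884 - 1465 = 3419

Train: 3419, Test: 1465


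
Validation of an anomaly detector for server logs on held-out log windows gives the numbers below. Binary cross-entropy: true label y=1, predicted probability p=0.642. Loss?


BCE = -[y·ln(p) + (1-y)·ln(1-p)]
= -1·ln(0.642) - 0
= -ln(0.642) = 0.4432

0.4432


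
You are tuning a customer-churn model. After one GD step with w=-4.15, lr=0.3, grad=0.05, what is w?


w_new = w - α·∇
= -4.15 - 0.3·0.05
= -4.15 - 0.015
= -4.165

-4.165


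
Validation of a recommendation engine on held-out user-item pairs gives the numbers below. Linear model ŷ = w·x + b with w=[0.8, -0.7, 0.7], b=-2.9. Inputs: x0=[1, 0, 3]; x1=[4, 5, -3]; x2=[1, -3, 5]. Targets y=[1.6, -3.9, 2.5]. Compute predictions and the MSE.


ŷ0 = (0.8)·(1) + (-0.7)·(0) + (0.7)·(3) - 2.9 = -0.0
ŷ1 = (0.8)·(4) + (-0.7)·(5) + (0.7)·(-3) - 2.9 = -5.3
ŷ2 = (0.8)·(1) + (-0.7)·(-3) + (0.7)·(5) - 2.9 = 3.5
errors² = [2.56, 1.96, 1.0]
MSE = 5.5200/3 = 1.84

1.84


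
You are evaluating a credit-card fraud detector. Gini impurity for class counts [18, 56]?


Probabilities: [18/74, 56/74] ≈ [0.2432, 0.7568]
Σpᵢ² = (324 + 3136)/74² = 3460/5476
Gini = 1 - Σpᵢ² = 1 - 3460/5476 = 0.3682

0.3682


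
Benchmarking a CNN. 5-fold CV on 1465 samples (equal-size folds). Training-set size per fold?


Fold size = 1465/5 = 293
Training per fold = 1465 - 293 = 1172

1172


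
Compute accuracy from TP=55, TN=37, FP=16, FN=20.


Accuracy = (TP+TN)/(TP+TN+FP+FN)
= (55+37)/(128)
= 92/128 = 71.88%

71.88%


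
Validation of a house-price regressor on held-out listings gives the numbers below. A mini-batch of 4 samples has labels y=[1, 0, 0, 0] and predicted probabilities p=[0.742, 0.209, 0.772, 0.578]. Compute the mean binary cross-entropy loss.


L[0] = -ln(0.742) = 0.2984
L[1] = -ln(1-0.209) = -ln(0.791) = 0.2345
L[2] = -ln(1-0.772) = -ln(0.228) = 1.4784
L[3] = -ln(1-0.578) = -ln(0.422) = 0.8627
mean = (0.2984 + 0.2345 + 1.4784 + 0.8627)/4 = 0.7185

0.7185


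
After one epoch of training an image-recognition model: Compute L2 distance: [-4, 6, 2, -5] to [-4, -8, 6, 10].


d = √((-4+ 4)² + (6+ 8)² + (2-6)² + (-5-10)²)
  = √(0 + 196 + 16 + 225)
  = √437 = 20.9045

20.9045


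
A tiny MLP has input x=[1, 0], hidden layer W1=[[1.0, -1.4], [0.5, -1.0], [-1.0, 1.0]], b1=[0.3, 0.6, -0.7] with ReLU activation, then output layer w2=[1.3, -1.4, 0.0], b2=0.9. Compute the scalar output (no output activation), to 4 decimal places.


z1[0] = (1.0)·(1) + (-1.4)·(0) + 0.3 = 1.3
z1[1] = (0.5)·(1) + (-1.0)·(0) + 0.6 = 1.1
z1[2] = (-1.0)·(1) + (1.0)·(0) - 0.7 = -1.7
h = ReLU(z1) = [1.3, 1.1, 0.0]
output = (1.3)·(1.3) + (-1.4)·(1.1) + (0.0)·(0.0) + 0.9 = 1.05

1.05


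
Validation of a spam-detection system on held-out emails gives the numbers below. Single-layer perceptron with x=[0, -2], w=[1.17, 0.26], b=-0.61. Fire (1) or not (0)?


z = (0)·(1.17) + (-2)·(0.26) - 0.61
  = -1.13
step(z) = 0 (z<0)

0


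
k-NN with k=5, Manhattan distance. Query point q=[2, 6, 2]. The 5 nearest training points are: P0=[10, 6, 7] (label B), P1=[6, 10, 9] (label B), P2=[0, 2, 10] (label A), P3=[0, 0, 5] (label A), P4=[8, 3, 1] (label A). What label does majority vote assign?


d(q,P0) = 13  (label B)
d(q,P1) = 15  (label B)
d(q,P2) = 14  (label A)
d(q,P3) = 11  (label A)
d(q,P4) = 10  (label A)
Votes: A=3, B=2
Majority → A

A


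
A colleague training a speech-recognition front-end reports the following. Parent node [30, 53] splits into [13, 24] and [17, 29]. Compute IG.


Parent = [30, 53], H_parent = 0.9439
H_left = 0.9353 (n=37), H_right = 0.9503 (n=46)
H_children = (37/83)·0.9353 + (46/83)·0.9503 = 0.9436
IG = 0.9439 - 0.9436 = 0.0003

0.0003


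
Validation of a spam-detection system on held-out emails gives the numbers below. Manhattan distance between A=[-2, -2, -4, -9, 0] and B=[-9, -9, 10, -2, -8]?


d = |-2+ 9| + |-2+ 9| + |-4-10| + |-9+ 2| + |0+ 8|
  = 7 + 7 + 14 + 7 + 8
  = 43

43


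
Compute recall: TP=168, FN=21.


Recall = TP/(TP+FN)
= 168/(168+21)
= 168/189 = 88.89%

88.89%


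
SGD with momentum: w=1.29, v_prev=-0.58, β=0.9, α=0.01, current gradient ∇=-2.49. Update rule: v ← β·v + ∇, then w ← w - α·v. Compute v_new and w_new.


v_new = 0.9·-0.58 - 2.49 = -0.522 - 2.49 = -3.012
w_new = 1.29 - 0.01·-3.012 = 1.29 + 0.03012 = 1.32012

v_new=-3.012, w_new=1.32012


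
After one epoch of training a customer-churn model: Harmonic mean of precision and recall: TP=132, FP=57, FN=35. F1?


Precision = 132/189 = 0.6984
Recall = 132/167 = 0.7904
F1 = 2·P·R/(P+R) = 2·TP/(2·TP+FP+FN) = 264/(264+57+35) = 264/356 = 0.7416

0.7416


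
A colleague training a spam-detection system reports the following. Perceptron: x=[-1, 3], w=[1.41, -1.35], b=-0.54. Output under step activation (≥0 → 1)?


z = (-1)·(1.41) + (3)·(-1.35) - 0.54
  = -6.0
step(z) = 0 (z<0)

0


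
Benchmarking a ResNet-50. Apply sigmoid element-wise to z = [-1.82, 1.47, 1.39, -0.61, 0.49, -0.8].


σ(-1.82) = 1/(1+e^1.82) = 0.1394
σ(1.47) = 1/(1+e^-1.47) = 0.8131
σ(1.39) = 1/(1+e^-1.39) = 0.8006
σ(-0.61) = 1/(1+e^0.61) = 0.3521
σ(0.49) = 1/(1+e^-0.49) = 0.6201
σ(-0.8) = 1/(1+e^0.8) = 0.31
result = [0.1394, 0.8131, 0.8006, 0.3521, 0.6201, 0.31]

[0.1394, 0.8131, 0.8006, 0.3521, 0.6201, 0.31]


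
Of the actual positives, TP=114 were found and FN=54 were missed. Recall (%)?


Recall = TP/(TP+FN)
= 114/(114+54)
= 114/168 = 67.86%

67.86%


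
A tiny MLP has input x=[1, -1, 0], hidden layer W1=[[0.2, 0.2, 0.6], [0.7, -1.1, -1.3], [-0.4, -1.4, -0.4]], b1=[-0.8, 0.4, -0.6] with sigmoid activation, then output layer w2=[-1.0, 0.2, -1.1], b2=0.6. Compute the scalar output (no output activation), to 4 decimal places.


z1[0] = (0.2)·(1) + (0.2)·(-1) + (0.6)·(0) - 0.8 = -0.8
z1[1] = (0.7)·(1) + (-1.1)·(-1) + (-1.3)·(0) + 0.4 = 2.2
z1[2] = (-0.4)·(1) + (-1.4)·(-1) + (-0.4)·(0) - 0.6 = 0.4
h = sigmoid(z1) = [0.31, 0.9002, 0.5987]
output = (-1.0)·(0.31) + (0.2)·(0.9002) + (-1.1)·(0.5987) + 0.6 = -0.1885

-0.1885


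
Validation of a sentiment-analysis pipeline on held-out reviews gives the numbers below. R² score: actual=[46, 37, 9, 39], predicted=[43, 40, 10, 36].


ȳ = 32.75
SS_res = Σ(y-ŷ)² = 28
SS_tot = Σ(y-ȳ)² = 796.75
R² = 1 - SS_res/SS_tot = 1 - 0.0351 = 0.9649

0.9649


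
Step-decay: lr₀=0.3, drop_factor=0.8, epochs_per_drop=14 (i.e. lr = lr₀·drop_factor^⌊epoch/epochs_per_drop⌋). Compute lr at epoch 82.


n_drops = ⌊82/14⌋ = 5
lr = 0.3·0.8^5 = 0.3·0.32768 = 0.098304

0.098304


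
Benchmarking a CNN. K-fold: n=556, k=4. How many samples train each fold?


Fold size = 556/4 = 139
Training per fold = 556 - 139 = 417

417


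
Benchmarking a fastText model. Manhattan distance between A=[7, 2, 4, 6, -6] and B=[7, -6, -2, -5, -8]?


d = |7-7| + |2+ 6| + |4+ 2| + |6+ 5| + |-6+ 8|
  = 0 + 8 + 6 + 11 + 2
  = 27

27


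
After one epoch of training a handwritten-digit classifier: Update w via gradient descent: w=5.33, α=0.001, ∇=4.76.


w_new = w - α·∇
= 5.33 - 0.001·4.76
= 5.33 - 0.00476
= 5.32524

5.32524


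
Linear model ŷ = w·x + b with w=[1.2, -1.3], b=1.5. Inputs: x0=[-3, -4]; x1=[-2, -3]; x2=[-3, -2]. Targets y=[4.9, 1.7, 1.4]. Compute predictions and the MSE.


ŷ0 = (1.2)·(-3) + (-1.3)·(-4) + 1.5 = 3.1
ŷ1 = (1.2)·(-2) + (-1.3)·(-3) + 1.5 = 3.0
ŷ2 = (1.2)·(-3) + (-1.3)·(-2) + 1.5 = 0.5
errors² = [3.24, 1.69, 0.81]
MSE = 5.7400/3 = 1.9133

1.9133


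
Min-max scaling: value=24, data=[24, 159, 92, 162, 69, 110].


min=24, max=162
(24-24)/(162-24) = 0/138 = 0.0

0.0


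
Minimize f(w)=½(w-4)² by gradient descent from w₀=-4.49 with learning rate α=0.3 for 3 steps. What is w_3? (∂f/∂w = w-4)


step 1: grad = -4.49-4 = -8.49; w = -4.49 - 0.3·(-8.49) = -1.943
step 2: grad = -1.943-4 = -5.943; w = -1.943 - 0.3·(-5.943) = -0.1601
step 3: grad = -0.1601-4 = -4.1601; w = -0.1601 - 0.3·(-4.1601) = 1.08793

1.08793


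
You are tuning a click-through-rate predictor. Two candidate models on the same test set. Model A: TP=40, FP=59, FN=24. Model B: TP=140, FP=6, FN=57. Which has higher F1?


Model A: P=40/99=0.404, R=40/64=0.625, F1=2PR/(P+R)=2TP/(2TP+FP+FN)=80/163=0.4908
Model B: P=140/146=0.9589, R=140/197=0.7107, F1=2PR/(P+R)=2TP/(2TP+FP+FN)=280/343=0.8163
0.4908 < 0.8163 → Model B

Model B


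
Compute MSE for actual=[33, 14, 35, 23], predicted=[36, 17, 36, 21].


Squared errors: (33-36)²=9, (14-17)²=9, (35-36)²=1, (23-21)²=4
Sum = 23
MSE = 23/4 = 23/4

23/4


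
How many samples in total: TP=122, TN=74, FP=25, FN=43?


Total = TP + TN + FP + FN
= 122 + 74 + 25 + 43
= 264
(Predicted positive: 147, predicted negative: 117)

264


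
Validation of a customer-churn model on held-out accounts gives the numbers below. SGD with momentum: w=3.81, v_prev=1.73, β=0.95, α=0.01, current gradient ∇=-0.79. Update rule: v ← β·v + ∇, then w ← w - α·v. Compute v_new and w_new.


v_new = 0.95·1.73 - 0.79 = 1.6435 - 0.79 = 0.8535
w_new = 3.81 - 0.01·0.8535 = 3.81 - 0.008535 = 3.801465

v_new=0.8535, w_new=3.801465


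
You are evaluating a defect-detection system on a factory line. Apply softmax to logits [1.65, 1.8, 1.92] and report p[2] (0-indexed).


Exponentials: e^1.65=5.207, e^1.8=6.0496, e^1.92=6.821
Sum = 18.0776
Softmax = [0.288, 0.3346, 0.3773]
p[2] = 6.821/18.0776 = 0.3773

0.3773


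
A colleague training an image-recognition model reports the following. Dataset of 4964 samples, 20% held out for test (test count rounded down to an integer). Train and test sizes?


Test = ⌊4964·20/100⌋ = 992
Train = 4964 - 992 = 3972

Train: 3972, Test: 992


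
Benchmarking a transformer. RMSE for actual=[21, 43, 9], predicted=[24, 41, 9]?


MSE = 13/3 = 4.3333
RMSE = √(13/3) = 2.0817

2.0817


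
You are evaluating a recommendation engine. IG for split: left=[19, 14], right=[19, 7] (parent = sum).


Parent = [38, 21], H_parent = 0.9393
H_left = 0.9834 (n=33), H_right = 0.8404 (n=26)
H_children = (33/59)·0.9834 + (26/59)·0.8404 = 0.9204
IG = 0.9393 - 0.9204 = 0.0189

0.0189


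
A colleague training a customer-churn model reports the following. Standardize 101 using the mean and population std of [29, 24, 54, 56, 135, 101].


μ = 66.5, σ = 39.5
z = (101 - 66.5)/39.5 = 0.8734

0.8734


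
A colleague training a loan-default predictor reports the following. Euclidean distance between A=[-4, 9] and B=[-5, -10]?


d = √((-4+ 5)² + (9+ 10)²)
  = √(1 + 361)
  = √362 = 19.0263

19.0263


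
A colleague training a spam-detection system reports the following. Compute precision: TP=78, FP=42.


Precision = TP/(TP+FP)
= 78/(78+42)
= 78/120 = 65.0%

65.0%


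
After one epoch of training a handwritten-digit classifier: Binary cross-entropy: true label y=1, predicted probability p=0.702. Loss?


BCE = -[y·ln(p) + (1-y)·ln(1-p)]
= -1·ln(0.702) - 0
= -ln(0.702) = 0.3538

0.3538


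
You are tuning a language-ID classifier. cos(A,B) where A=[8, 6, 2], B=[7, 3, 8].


A·B = 8·7 + 6·3 + 2·8 = 90
‖A‖ = √104 = 10.198, ‖B‖ = √122 = 11.0454
cos = 90/(√104·√122) = 90/√12688 = 0.799

0.799


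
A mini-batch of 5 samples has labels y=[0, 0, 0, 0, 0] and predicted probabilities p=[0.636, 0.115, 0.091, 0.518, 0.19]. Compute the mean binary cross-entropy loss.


L[0] = -ln(1-0.636) = -ln(0.364) = 1.0106
L[1] = -ln(1-0.115) = -ln(0.885) = 0.1222
L[2] = -ln(1-0.091) = -ln(0.909) = 0.0954
L[3] = -ln(1-0.518) = -ln(0.482) = 0.7298
L[4] = -ln(1-0.19) = -ln(0.81) = 0.2107
mean = (1.0106 + 0.1222 + 0.0954 + 0.7298 + 0.2107)/5 = 0.4337

0.4337


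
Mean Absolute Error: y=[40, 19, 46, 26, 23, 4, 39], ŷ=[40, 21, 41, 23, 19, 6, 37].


Absolute errors: |40-40|=0, |19-21|=2, |46-41|=5, |26-23|=3, |23-19|=4, |4-6|=2, |39-37|=2
Sum = 18
MAE = 18/7 = 18/7

18/7


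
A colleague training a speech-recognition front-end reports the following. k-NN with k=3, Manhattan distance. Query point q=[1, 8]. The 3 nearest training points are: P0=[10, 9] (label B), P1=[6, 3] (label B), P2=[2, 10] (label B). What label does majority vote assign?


d(q,P0) = 10  (label B)
d(q,P1) = 10  (label B)
d(q,P2) = 3  (label B)
Votes: A=0, B=3
Majority → B

B


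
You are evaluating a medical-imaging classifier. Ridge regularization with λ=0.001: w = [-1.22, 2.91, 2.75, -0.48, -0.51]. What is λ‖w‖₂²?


‖w‖₂² = (-1.22)² + (2.91)² + (2.75)² + (-0.48)² + (-0.51)²
     = 1.4884 + 8.4681 + 7.5625 + 0.2304 + 0.2601
     = 18.0095
λ·‖w‖₂² = 0.001·18.0095 = 0.01801

0.01801


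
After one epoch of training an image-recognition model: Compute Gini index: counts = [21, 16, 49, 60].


Probabilities: [21/146, 16/146, 49/146, 60/146] ≈ [0.1438, 0.1096, 0.3356, 0.411]
Σpᵢ² = (441 + 256 + 2401 + 3600)/146² = 6698/21316
Gini = 1 - Σpᵢ² = 1 - 6698/21316 = 0.6858

0.6858


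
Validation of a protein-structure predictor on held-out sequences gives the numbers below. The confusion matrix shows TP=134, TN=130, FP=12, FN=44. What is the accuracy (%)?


Accuracy = (TP+TN)/(TP+TN+FP+FN)
= (134+130)/(320)
= 264/320 = 82.5%

82.5%
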